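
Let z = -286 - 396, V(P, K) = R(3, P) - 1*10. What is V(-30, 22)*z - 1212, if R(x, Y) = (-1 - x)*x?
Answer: 13792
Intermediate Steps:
R(x, Y) = x*(-1 - x)
V(P, K) = -22 (V(P, K) = -1*3*(1 + 3) - 1*10 = -1*3*4 - 10 = -12 - 10 = -22)
z = -682
V(-30, 22)*z - 1212 = -22*(-682) - 1212 = 15004 - 1212 = 13792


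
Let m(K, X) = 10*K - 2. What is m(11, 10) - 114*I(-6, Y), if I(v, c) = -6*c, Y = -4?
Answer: -2628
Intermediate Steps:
m(K, X) = -2 + 10*K
m(11, 10) - 114*I(-6, Y) = (-2 + 10*11) - (-684)*(-4) = (-2 + 110) - 114*24 = 108 - 2736 = -2628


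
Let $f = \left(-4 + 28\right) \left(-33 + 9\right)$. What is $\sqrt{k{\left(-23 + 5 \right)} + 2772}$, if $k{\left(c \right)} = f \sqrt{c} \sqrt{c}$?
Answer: $6 \sqrt{365} \approx 114.63$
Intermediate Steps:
$f = -576$ ($f = 24 \left(-24\right) = -576$)
$k{\left(c \right)} = - 576 c$ ($k{\left(c \right)} = - 576 \sqrt{c} \sqrt{c} = - 576 c$)
$\sqrt{k{\left(-23 + 5 \right)} + 2772} = \sqrt{- 576 \left(-23 + 5\right) + 2772} = \sqrt{\left(-576\right) \left(-18\right) + 2772} = \sqrt{10368 + 2772} = \sqrt{13140} = 6 \sqrt{365}$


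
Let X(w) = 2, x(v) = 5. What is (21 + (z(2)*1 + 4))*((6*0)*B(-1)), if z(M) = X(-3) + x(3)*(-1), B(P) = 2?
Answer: 0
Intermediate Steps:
z(M) = -3 (z(M) = 2 + 5*(-1) = 2 - 5 = -3)
(21 + (z(2)*1 + 4))*((6*0)*B(-1)) = (21 + (-3*1 + 4))*((6*0)*2) = (21 + (-3 + 4))*(0*2) = (21 + 1)*0 = 22*0 = 0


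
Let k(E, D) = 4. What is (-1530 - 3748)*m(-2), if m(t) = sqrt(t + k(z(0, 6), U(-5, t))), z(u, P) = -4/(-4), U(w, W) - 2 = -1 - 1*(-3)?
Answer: -5278*sqrt(2) ≈ -7464.2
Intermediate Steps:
U(w, W) = 4 (U(w, W) = 2 + (-1 - 1*(-3)) = 2 + (-1 + 3) = 2 + 2 = 4)
z(u, P) = 1 (z(u, P) = -4*(-1/4) = 1)
m(t) = sqrt(4 + t) (m(t) = sqrt(t + 4) = sqrt(4 + t))
(-1530 - 3748)*m(-2) = (-1530 - 3748)*sqrt(4 - 2) = -5278*sqrt(2)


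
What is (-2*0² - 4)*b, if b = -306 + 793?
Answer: -1948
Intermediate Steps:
b = 487
(-2*0² - 4)*b = (-2*0² - 4)*487 = (-2*0 - 4)*487 = (0 - 4)*487 = -4*487 = -1948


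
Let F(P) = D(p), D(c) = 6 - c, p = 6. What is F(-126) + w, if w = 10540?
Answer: 10540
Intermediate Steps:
F(P) = 0 (F(P) = 6 - 1*6 = 6 - 6 = 0)
F(-126) + w = 0 + 10540 = 10540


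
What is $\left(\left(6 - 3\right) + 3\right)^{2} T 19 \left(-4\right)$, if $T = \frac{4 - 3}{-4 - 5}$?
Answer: $304$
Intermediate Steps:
$T = - \frac{1}{9}$ ($T = 1 \frac{1}{-9} = 1 \left(- \frac{1}{9}\right) = - \frac{1}{9} \approx -0.11111$)
$\left(\left(6 - 3\right) + 3\right)^{2} T 19 \left(-4\right) = \left(\left(6 - 3\right) + 3\right)^{2} \left(- \frac{1}{9}\right) 19 \left(-4\right) = \left(3 + 3\right)^{2} \left(- \frac{1}{9}\right) 19 \left(-4\right) = 6^{2} \left(- \frac{1}{9}\right) 19 \left(-4\right) = 36 \left(- \frac{1}{9}\right) 19 \left(-4\right) = \left(-4\right) 19 \left(-4\right) = \left(-76\right) \left(-4\right) = 304$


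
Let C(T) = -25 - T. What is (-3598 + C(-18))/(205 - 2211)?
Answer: 3605/2006 ≈ 1.7971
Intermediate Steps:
(-3598 + C(-18))/(205 - 2211) = (-3598 + (-25 - 1*(-18)))/(205 - 2211) = (-3598 + (-25 + 18))/(-2006) = (-3598 - 7)*(-1/2006) = -3605*(-1/2006) = 3605/2006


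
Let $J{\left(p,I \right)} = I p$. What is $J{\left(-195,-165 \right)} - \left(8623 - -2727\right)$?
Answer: $20825$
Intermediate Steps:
$J{\left(-195,-165 \right)} - \left(8623 - -2727\right) = \left(-165\right) \left(-195\right) - \left(8623 - -2727\right) = 32175 - \left(8623 + 2727\right) = 32175 - 11350 = 20825$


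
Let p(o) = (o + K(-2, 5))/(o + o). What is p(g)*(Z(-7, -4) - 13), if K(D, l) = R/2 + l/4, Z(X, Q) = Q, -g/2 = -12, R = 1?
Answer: -1751/192 ≈ -9.1198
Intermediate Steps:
g = 24 (g = -2*(-12) = 24)
K(D, l) = 1/2 + l/4
p(o) = (7/4 + o)/(2*o) (p(o) = (o + (1/2 + (1/4)*5))/(o + o) = (o + (1/2 + 5/4))/((2*o)) = (o + 7/4)*(1/(2*o)) = (7/4 + o)*(1/(2*o)) = (7/4 + o)/(2*o))
p(g)*(Z(-7, -4) - 13) = ((1/8)*(7 + 4*24)/24)*(-4 - 13) = ((1/8)*(1/24)*(7 + 96))*(-17) = ((1/8)*(1/24)*103)*(-17) = (103/192)*(-17) = -1751/192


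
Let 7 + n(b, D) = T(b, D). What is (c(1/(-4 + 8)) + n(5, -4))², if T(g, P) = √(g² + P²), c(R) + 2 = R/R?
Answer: (8 - √41)² ≈ 2.5500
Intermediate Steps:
c(R) = -1 (c(R) = -2 + R/R = -2 + 1 = -1)
T(g, P) = √(P² + g²)
n(b, D) = -7 + √(D² + b²)
(c(1/(-4 + 8)) + n(5, -4))² = (-1 + (-7 + √((-4)² + 5²)))² = (-1 + (-7 + √(16 + 25)))² = (-1 + (-7 + √41))² = (-8 + √41)²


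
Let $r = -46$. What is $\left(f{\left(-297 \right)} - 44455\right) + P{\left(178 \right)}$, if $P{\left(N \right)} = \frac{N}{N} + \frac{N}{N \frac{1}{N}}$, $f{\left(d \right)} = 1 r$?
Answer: $-44322$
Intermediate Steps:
$f{\left(d \right)} = -46$ ($f{\left(d \right)} = 1 \left(-46\right) = -46$)
$P{\left(N \right)} = 1 + N$ ($P{\left(N \right)} = 1 + \frac{N}{1} = 1 + N 1 = 1 + N$)
$\left(f{\left(-297 \right)} - 44455\right) + P{\left(178 \right)} = \left(-46 - 44455\right) + \left(1 + 178\right) = -44501 + 179 = -44322$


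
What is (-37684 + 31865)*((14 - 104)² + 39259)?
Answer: -275582021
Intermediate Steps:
(-37684 + 31865)*((14 - 104)² + 39259) = -5819*((-90)² + 39259) = -5819*(8100 + 39259) = -5819*47359 = -275582021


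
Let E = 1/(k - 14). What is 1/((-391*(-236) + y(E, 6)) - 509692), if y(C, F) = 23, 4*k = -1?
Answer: -1/417393 ≈ -2.3958e-6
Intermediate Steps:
k = -¼ (k = (¼)*(-1) = -¼ ≈ -0.25000)
E = -4/57 (E = 1/(-¼ - 14) = 1/(-57/4) = -4/57 ≈ -0.070175)
1/((-391*(-236) + y(E, 6)) - 509692) = 1/((-391*(-236) + 23) - 509692) = 1/((92276 + 23) - 509692) = 1/(92299 - 509692) = 1/(-417393) = -1/417393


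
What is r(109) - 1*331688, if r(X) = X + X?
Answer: -331470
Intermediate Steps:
r(X) = 2*X
r(109) - 1*331688 = 2*109 - 1*331688 = 218 - 331688 = -331470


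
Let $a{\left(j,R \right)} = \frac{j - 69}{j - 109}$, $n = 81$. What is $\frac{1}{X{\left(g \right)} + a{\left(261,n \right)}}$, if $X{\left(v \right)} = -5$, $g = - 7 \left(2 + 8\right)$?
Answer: $- \frac{19}{71} \approx -0.26761$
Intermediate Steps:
$g = -70$ ($g = \left(-7\right) 10 = -70$)
$a{\left(j,R \right)} = \frac{-69 + j}{-109 + j}$
$\frac{1}{X{\left(g \right)} + a{\left(261,n \right)}} = \frac{1}{-5 + \frac{-69 + 261}{-109 + 261}} = \frac{1}{-5 + \frac{1}{152} \cdot 192} = \frac{1}{-5 + \frac{24}{19}} = \frac{1}{- \frac{71}{19}} = - \frac{19}{71}$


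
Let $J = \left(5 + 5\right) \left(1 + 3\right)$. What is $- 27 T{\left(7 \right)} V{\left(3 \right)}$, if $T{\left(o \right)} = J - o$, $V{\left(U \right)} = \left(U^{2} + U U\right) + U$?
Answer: $-18711$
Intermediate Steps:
$J = 40$ ($J = 10 \cdot 4 = 40$)
$V{\left(U \right)} = U + 2 U^{2}$ ($V{\left(U \right)} = \left(U^{2} + U^{2}\right) + U = 2 U^{2} + U = U + 2 U^{2}$)
$T{\left(o \right)} = 40 - o$
$- 27 T{\left(7 \right)} V{\left(3 \right)} = - 27 \left(40 - 7\right) 3 \left(1 + 2 \cdot 3\right) = - 27 \left(40 - 7\right) 3 \left(1 + 6\right) = \left(-27\right) 33 \cdot 3 \cdot 7 = \left(-891\right) 21 = -18711$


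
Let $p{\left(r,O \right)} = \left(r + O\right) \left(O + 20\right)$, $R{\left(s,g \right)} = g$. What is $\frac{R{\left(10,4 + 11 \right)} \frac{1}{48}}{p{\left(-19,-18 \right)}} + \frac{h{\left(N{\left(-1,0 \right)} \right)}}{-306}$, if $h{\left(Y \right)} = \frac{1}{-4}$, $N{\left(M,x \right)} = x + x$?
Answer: $- \frac{617}{181152} \approx -0.003406$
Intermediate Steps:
$p{\left(r,O \right)} = \left(20 + O\right) \left(O + r\right)$ ($p{\left(r,O \right)} = \left(O + r\right) \left(20 + O\right) = \left(20 + O\right) \left(O + r\right)$)
$N{\left(M,x \right)} = 2 x$
$h{\left(Y \right)} = - \frac{1}{4}$
$\frac{R{\left(10,4 + 11 \right)} \frac{1}{48}}{p{\left(-19,-18 \right)}} + \frac{h{\left(N{\left(-1,0 \right)} \right)}}{-306} = \frac{\left(4 + 11\right) \frac{1}{48}}{\left(-18\right)^{2} + 20 \left(-18\right) + 20 \left(-19\right) - -342} - \frac{1}{4 \left(-306\right)} = \frac{15 \cdot \frac{1}{48}}{324 - 360 - 380 + 342} - - \frac{1}{1224} = \frac{5}{16 \left(-74\right)} + \frac{1}{1224} = \frac{5}{16} \left(- \frac{1}{74}\right) + \frac{1}{1224} = - \frac{5}{1184} + \frac{1}{1224} = - \frac{617}{181152}$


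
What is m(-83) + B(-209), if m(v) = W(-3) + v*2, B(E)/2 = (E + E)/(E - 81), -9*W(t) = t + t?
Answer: -70666/435 ≈ -162.45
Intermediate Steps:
W(t) = -2*t/9 (W(t) = -(t + t)/9 = -2*t/9)
B(E) = 4*E/(-81 + E) (B(E) = 2*((E + E)/(E - 81)) = 2*((2*E)/(-81 + E)) = 2*(2*E/(-81 + E)) = 4*E/(-81 + E))
m(v) = ⅔ + 2*v (m(v) = -2/9*(-3) + v*2 = ⅔ + 2*v)
m(-83) + B(-209) = (⅔ + 2*(-83)) + 4*(-209)/(-81 - 209) = (⅔ - 166) + 4*(-209)/(-290) = -496/3 + 4*(-209)*(-1/290) = -496/3 + 418/145 = -70666/435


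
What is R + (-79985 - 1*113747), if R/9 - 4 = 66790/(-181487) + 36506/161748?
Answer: -315889696176921/1630842182 ≈ -1.9370e+5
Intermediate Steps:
R = 56621426303/1630842182 (R = 36 + 9*(66790/(-181487) + 36506/161748) = 36 + 9*(66790*(-1/181487) + 36506*(1/161748)) = 36 + 9*(-66790/181487 + 18253/80874) = 36 + 9*(-2088892249/14677579638) = 36 - 2088892249/1630842182 = 56621426303/1630842182 ≈ 34.719)
R + (-79985 - 1*113747) = 56621426303/1630842182 + (-79985 - 1*113747) = 56621426303/1630842182 + (-79985 - 113747) = 56621426303/1630842182 - 193732 = -315889696176921/1630842182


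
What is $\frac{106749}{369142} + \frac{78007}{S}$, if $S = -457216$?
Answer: $\frac{10005845395}{84388814336} \approx 0.11857$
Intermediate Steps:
$\frac{106749}{369142} + \frac{78007}{S} = \frac{106749}{369142} + \frac{78007}{-457216} = 106749 \cdot \frac{1}{369142} + 78007 \left(- \frac{1}{457216}\right) = \frac{106749}{369142} - \frac{78007}{457216} = \frac{10005845395}{84388814336}$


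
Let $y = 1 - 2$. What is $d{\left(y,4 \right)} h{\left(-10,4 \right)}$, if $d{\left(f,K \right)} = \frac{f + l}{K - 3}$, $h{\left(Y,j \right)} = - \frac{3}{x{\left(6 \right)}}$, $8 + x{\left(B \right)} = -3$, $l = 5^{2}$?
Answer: $\frac{72}{11} \approx 6.5455$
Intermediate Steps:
$l = 25$
$x{\left(B \right)} = -11$ ($x{\left(B \right)} = -8 - 3 = -11$)
$h{\left(Y,j \right)} = \frac{3}{11}$ ($h{\left(Y,j \right)} = - \frac{3}{-11} = \left(-3\right) \left(- \frac{1}{11}\right) = \frac{3}{11}$)
$y = -1$
$d{\left(f,K \right)} = \frac{25 + f}{-3 + K}$ ($d{\left(f,K \right)} = \frac{f + 25}{K - 3} = \frac{25 + f}{-3 + K}$)
$d{\left(y,4 \right)} h{\left(-10,4 \right)} = \frac{25 - 1}{-3 + 4} \cdot \frac{3}{11} = 1^{-1} \cdot 24 \cdot \frac{3}{11} = 1 \cdot 24 \cdot \frac{3}{11} = 24 \cdot \frac{3}{11} = \frac{72}{11}$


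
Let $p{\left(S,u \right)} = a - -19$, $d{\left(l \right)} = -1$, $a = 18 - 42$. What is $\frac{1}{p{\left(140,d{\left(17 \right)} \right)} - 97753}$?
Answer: $- \frac{1}{97758} \approx -1.0229 \cdot 10^{-5}$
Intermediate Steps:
$a = -24$ ($a = 18 - 42 = -24$)
$p{\left(S,u \right)} = -5$ ($p{\left(S,u \right)} = -24 - -19 = -24 + 19 = -5$)
$\frac{1}{p{\left(140,d{\left(17 \right)} \right)} - 97753} = \frac{1}{-5 - 97753} = \frac{1}{-97758} = - \frac{1}{97758}$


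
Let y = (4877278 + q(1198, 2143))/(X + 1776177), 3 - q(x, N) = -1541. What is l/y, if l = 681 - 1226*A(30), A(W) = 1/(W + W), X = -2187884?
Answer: -8158797619/146364660 ≈ -55.743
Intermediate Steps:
q(x, N) = 1544 (q(x, N) = 3 - 1*(-1541) = 3 + 1541 = 1544)
A(W) = 1/(2*W)
y = -4878822/411707 (y = (4877278 + 1544)/(-2187884 + 1776177) = 4878822/(-411707) = 4878822*(-1/411707) = -4878822/411707 ≈ -11.850)
l = 19817/30 (l = 681 - 613/30 = 19817/30 ≈ 660.57)
l/y = 19817/(30*(-4878822/411707)) = (19817/30)*(-411707/4878822) = -8158797619/146364660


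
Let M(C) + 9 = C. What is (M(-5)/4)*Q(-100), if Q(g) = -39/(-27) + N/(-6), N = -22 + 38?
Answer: 77/18 ≈ 4.2778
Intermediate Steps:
N = 16
M(C) = -9 + C
Q(g) = -11/9 (Q(g) = -39/(-27) + 16/(-6) = -39*(-1/27) + 16*(-1/6) = 13/9 - 8/3 = -11/9)
(M(-5)/4)*Q(-100) = ((-9 - 5)/4)*(-11/9) = -14*1/4*(-11/9) = -7/2*(-11/9) = 77/18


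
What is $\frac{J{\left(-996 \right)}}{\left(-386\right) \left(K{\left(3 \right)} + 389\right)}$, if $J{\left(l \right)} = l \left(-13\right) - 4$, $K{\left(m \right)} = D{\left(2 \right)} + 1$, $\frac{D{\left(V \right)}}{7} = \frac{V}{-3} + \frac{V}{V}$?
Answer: $- \frac{19416}{227161} \approx -0.085472$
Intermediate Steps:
$D{\left(V \right)} = 7 - \frac{7 V}{3}$ ($D{\left(V \right)} = 7 \left(\frac{V}{-3} + \frac{V}{V}\right) = 7 \left(V \left(- \frac{1}{3}\right) + 1\right) = 7 \left(- \frac{V}{3} + 1\right) = 7 \left(1 - \frac{V}{3}\right) = 7 - \frac{7 V}{3}$)
$K{\left(m \right)} = \frac{10}{3}$ ($K{\left(m \right)} = \left(7 - \frac{14}{3}\right) + 1 = \frac{7}{3} + 1 = \frac{10}{3}$)
$J{\left(l \right)} = -4 - 13 l$ ($J{\left(l \right)} = - 13 l - 4 = -4 - 13 l$)
$\frac{J{\left(-996 \right)}}{\left(-386\right) \left(K{\left(3 \right)} + 389\right)} = \frac{-4 - -12948}{\left(-386\right) \left(\frac{10}{3} + 389\right)} = \frac{-4 + 12948}{\left(-386\right) \frac{1177}{3}} = \frac{12944}{- \frac{454322}{3}} = 12944 \left(- \frac{3}{454322}\right) = - \frac{19416}{227161}$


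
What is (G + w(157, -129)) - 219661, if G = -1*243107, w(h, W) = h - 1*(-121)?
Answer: -462490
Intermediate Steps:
w(h, W) = 121 + h (w(h, W) = h + 121 = 121 + h)
G = -243107
(G + w(157, -129)) - 219661 = (-243107 + (121 + 157)) - 219661 = (-243107 + 278) - 219661 = -242829 - 219661 = -462490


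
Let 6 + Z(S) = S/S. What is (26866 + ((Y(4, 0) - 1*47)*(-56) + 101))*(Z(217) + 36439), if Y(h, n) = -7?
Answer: 1092692094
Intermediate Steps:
Z(S) = -5 (Z(S) = -6 + S/S = -6 + 1 = -5)
(26866 + ((Y(4, 0) - 1*47)*(-56) + 101))*(Z(217) + 36439) = (26866 + ((-7 - 1*47)*(-56) + 101))*(-5 + 36439) = (26866 + ((-7 - 47)*(-56) + 101))*36434 = (26866 + (-54*(-56) + 101))*36434 = (26866 + (3024 + 101))*36434 = (26866 + 3125)*36434 = 29991*36434 = 1092692094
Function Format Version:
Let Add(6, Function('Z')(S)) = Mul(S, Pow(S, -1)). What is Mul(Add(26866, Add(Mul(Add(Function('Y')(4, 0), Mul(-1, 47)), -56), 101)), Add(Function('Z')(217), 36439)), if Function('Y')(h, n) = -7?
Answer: 1092692094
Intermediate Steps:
Function('Z')(S) = -5 (Function('Z')(S) = Add(-6, Mul(S, Pow(S, -1))) = Add(-6, 1) = -5)
Mul(Add(26866, Add(Mul(Add(Function('Y')(4, 0), Mul(-1, 47)), -56), 101)), Add(Function('Z')(217), 36439)) = Mul(Add(26866, Add(Mul(Add(-7, Mul(-1, 47)), -56), 101)), Add(-5, 36439)) = Mul(Add(26866, Add(Mul(Add(-7, -47), -56), 101)), 36434) = Mul(Add(26866, Add(Mul(-54, -56), 101)), 36434) = Mul(Add(26866, Add(3024, 101)), 36434) = Mul(Add(26866, 3125), 36434) = Mul(29991, 36434) = 1092692094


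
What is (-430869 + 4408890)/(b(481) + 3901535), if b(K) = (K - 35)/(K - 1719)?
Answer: 2462394999/2415049942 ≈ 1.0196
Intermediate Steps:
b(K) = (-35 + K)/(-1719 + K)
(-430869 + 4408890)/(b(481) + 3901535) = (-430869 + 4408890)/((-35 + 481)/(-1719 + 481) + 3901535) = 3978021/(446/(-1238) + 3901535) = 3978021/(-1/1238*446 + 3901535) = 3978021/(-223/619 + 3901535) = 3978021/(2415049942/619) = 3978021*(619/2415049942) = 2462394999/2415049942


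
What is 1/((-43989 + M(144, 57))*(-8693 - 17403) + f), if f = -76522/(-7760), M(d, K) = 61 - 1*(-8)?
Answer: 3880/4447008959861 ≈ 8.7250e-10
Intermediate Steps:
M(d, K) = 69 (M(d, K) = 61 + 8 = 69)
f = 38261/3880 (f = -76522*(-1/7760) = 38261/3880 ≈ 9.8611)
1/((-43989 + M(144, 57))*(-8693 - 17403) + f) = 1/((-43989 + 69)*(-8693 - 17403) + 38261/3880) = 1/(-43920*(-26096) + 38261/3880) = 1/(1146136320 + 38261/3880) = 1/(4447008959861/3880) = 3880/4447008959861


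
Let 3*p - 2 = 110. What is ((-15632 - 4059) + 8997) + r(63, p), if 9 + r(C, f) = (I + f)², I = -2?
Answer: -85091/9 ≈ -9454.6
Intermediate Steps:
p = 112/3 (p = ⅔ + (⅓)*110 = ⅔ + 110/3 = 112/3 ≈ 37.333)
r(C, f) = -9 + (-2 + f)²
((-15632 - 4059) + 8997) + r(63, p) = ((-15632 - 4059) + 8997) + (-9 + (-2 + 112/3)²) = (-19691 + 8997) + (-9 + (106/3)²) = -10694 + (-9 + 11236/9) = -10694 + 11155/9 = -85091/9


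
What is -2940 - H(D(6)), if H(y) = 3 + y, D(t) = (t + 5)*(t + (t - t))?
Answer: -3009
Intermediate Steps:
D(t) = t*(5 + t) (D(t) = (5 + t)*(t + 0) = (5 + t)*t = t*(5 + t))
-2940 - H(D(6)) = -2940 - (3 + 6*(5 + 6)) = -2940 - (3 + 6*11) = -2940 - (3 + 66) = -2940 - 1*69 = -2940 - 69 = -3009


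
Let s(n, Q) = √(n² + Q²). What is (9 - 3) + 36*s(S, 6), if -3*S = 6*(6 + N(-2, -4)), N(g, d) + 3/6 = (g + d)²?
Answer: 6 + 180*√277 ≈ 3001.8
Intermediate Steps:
N(g, d) = -½ + (d + g)² (N(g, d) = -½ + (g + d)² = -½ + (d + g)²)
S = -83 (S = -2*(6 + (-½ + (-4 - 2)²)) = -2*(6 + (-½ + (-6)²)) = -2*(6 + (-½ + 36)) = -2*(6 + 71/2) = -2*83/2 = -⅓*249 = -83)
s(n, Q) = √(Q² + n²)
(9 - 3) + 36*s(S, 6) = (9 - 3) + 36*√(6² + (-83)²) = 6 + 36*√(36 + 6889) = 6 + 36*√6925 = 6 + 36*(5*√277) = 6 + 180*√277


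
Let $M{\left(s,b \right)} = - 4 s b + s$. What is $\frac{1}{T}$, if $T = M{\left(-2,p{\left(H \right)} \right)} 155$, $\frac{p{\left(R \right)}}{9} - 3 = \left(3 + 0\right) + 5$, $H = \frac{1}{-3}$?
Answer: $\frac{1}{122450} \approx 8.1666 \cdot 10^{-6}$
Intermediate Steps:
$H = - \frac{1}{3} \approx -0.33333$
$p{\left(R \right)} = 99$ ($p{\left(R \right)} = 27 + 9 \left(\left(3 + 0\right) + 5\right) = 27 + 9 \left(3 + 5\right) = 27 + 9 \cdot 8 = 27 + 72 = 99$)
$M{\left(s,b \right)} = s - 4 b s$ ($M{\left(s,b \right)} = - 4 b s + s = s - 4 b s$)
$T = 122450$ ($T = - 2 \left(1 - 396\right) 155 = \left(-2\right) \left(-395\right) 155 = 790 \cdot 155 = 122450$)
$\frac{1}{T} = \frac{1}{122450}$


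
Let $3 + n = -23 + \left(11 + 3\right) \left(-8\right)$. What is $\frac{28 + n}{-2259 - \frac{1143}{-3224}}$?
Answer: $\frac{354640}{7281873} \approx 0.048702$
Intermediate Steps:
$n = -138$ ($n = -3 + \left(-23 + \left(11 + 3\right) \left(-8\right)\right) = -3 + \left(-23 + 14 \left(-8\right)\right) = -3 - 135 = -138$)
$\frac{28 + n}{-2259 - \frac{1143}{-3224}} = \frac{28 - 138}{-2259 - \frac{1143}{-3224}} = - \frac{110}{-2259 - - \frac{1143}{3224}} = - \frac{110}{-2259 + \frac{1143}{3224}} = - \frac{110}{- \frac{7281873}{3224}} = \left(-110\right) \left(- \frac{3224}{7281873}\right) = \frac{354640}{7281873}$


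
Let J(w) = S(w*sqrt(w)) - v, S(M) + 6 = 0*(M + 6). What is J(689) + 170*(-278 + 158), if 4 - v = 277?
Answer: -20133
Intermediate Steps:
S(M) = -6 (S(M) = -6 + 0*(M + 6) = -6 + 0*(6 + M) = -6 + 0 = -6)
v = -273 (v = 4 - 1*277 = 4 - 277 = -273)
J(w) = 267 (J(w) = -6 - 1*(-273) = -6 + 273 = 267)
J(689) + 170*(-278 + 158) = 267 + 170*(-278 + 158) = 267 + 170*(-120) = 267 - 20400 = -20133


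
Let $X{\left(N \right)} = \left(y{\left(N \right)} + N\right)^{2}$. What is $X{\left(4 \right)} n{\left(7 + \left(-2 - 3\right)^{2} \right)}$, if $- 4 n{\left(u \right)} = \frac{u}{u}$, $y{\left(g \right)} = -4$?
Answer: $0$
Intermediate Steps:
$X{\left(N \right)} = \left(-4 + N\right)^{2}$
$n{\left(u \right)} = - \frac{1}{4}$ ($n{\left(u \right)} = - \frac{u \frac{1}{u}}{4} = \left(- \frac{1}{4}\right) 1 = - \frac{1}{4}$)
$X{\left(4 \right)} n{\left(7 + \left(-2 - 3\right)^{2} \right)} = \left(-4 + 4\right)^{2} \left(- \frac{1}{4}\right) = 0^{2} \left(- \frac{1}{4}\right) = 0 \left(- \frac{1}{4}\right) = 0$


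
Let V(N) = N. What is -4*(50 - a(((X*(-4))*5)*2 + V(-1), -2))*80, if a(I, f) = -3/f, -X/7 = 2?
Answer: -15520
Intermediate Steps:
X = -14 (X = -7*2 = -14)
-4*(50 - a(((X*(-4))*5)*2 + V(-1), -2))*80 = -4*(50 - (-3)/(-2))*80 = -4*(50 - (-3)*(-1)/2)*80 = -4*(50 - 1*3/2)*80 = -4*(50 - 3/2)*80 = -4*97/2*80 = -194*80 = -15520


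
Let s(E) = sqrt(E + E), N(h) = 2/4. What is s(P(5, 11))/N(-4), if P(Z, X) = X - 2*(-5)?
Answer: 2*sqrt(42) ≈ 12.961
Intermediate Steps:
N(h) = 1/2 (N(h) = 2*(1/4) = 1/2)
P(Z, X) = 10 + X (P(Z, X) = X + 10 = 10 + X)
s(E) = sqrt(2)*sqrt(E) (s(E) = sqrt(2*E) = sqrt(2)*sqrt(E))
s(P(5, 11))/N(-4) = (sqrt(2)*sqrt(10 + 11))/(1/2) = 2*(sqrt(2)*sqrt(21)) = 2*sqrt(42)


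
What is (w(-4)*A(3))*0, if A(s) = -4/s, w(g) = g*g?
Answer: 0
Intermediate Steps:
w(g) = g²
(w(-4)*A(3))*0 = ((-4)²*(-4/3))*0 = (16*(-4*⅓))*0 = (16*(-4/3))*0 = -64/3*0 = 0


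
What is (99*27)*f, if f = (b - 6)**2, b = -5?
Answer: 323433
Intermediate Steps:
f = 121 (f = (-5 - 6)**2 = (-11)**2 = 121)
(99*27)*f = (99*27)*121 = 2673*121 = 323433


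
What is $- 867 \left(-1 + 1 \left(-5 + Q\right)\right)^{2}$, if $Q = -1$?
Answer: $-42483$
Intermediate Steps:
$- 867 \left(-1 + 1 \left(-5 + Q\right)\right)^{2} = - 867 \left(-1 + 1 \left(-5 - 1\right)\right)^{2} = - 867 \left(-1 + 1 \left(-6\right)\right)^{2} = - 867 \left(-1 - 6\right)^{2} = - 867 \left(-7\right)^{2} = \left(-867\right) 49 = -42483$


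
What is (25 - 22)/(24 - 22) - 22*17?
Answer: -745/2 ≈ -372.50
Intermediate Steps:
(25 - 22)/(24 - 22) - 22*17 = 3/2 - 374 = -745/2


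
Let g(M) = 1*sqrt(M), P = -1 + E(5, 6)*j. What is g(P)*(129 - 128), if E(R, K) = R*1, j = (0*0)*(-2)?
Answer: I ≈ 1.0*I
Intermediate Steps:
j = 0 (j = 0*(-2) = 0)
E(R, K) = R
P = -1 (P = -1 + 5*0 = -1 + 0 = -1)
g(M) = sqrt(M)
g(P)*(129 - 128) = sqrt(-1)*(129 - 128) = I*1 = I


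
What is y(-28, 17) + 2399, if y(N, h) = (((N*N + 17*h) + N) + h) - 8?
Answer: 3453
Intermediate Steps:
y(N, h) = -8 + N + N² + 18*h (y(N, h) = (((N² + 17*h) + N) + h) - 8 = ((N + N² + 17*h) + h) - 8 = (N + N² + 18*h) - 8 = -8 + N + N² + 18*h)
y(-28, 17) + 2399 = (-8 - 28 + (-28)² + 18*17) + 2399 = (-8 - 28 + 784 + 306) + 2399 = 1054 + 2399 = 3453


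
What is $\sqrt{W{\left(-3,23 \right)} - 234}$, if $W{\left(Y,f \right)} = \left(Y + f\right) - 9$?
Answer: $i \sqrt{223} \approx 14.933 i$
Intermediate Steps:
$W{\left(Y,f \right)} = -9 + Y + f$
$\sqrt{W{\left(-3,23 \right)} - 234} = \sqrt{\left(-9 - 3 + 23\right) - 234} = \sqrt{11 - 234} = \sqrt{-223} = i \sqrt{223}$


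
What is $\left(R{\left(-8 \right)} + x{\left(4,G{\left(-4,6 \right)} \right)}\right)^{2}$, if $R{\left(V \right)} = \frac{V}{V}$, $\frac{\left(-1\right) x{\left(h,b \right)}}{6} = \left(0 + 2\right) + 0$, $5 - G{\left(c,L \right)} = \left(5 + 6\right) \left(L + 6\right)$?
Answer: $121$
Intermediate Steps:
$G{\left(c,L \right)} = -61 - 11 L$ ($G{\left(c,L \right)} = 5 - \left(5 + 6\right) \left(L + 6\right) = 5 - 11 \left(6 + L\right) = 5 - \left(66 + 11 L\right) = -61 - 11 L$)
$x{\left(h,b \right)} = -12$ ($x{\left(h,b \right)} = - 6 \left(\left(0 + 2\right) + 0\right) = - 6 \left(2 + 0\right) = \left(-6\right) 2 = -12$)
$R{\left(V \right)} = 1$
$\left(R{\left(-8 \right)} + x{\left(4,G{\left(-4,6 \right)} \right)}\right)^{2} = \left(1 - 12\right)^{2} = \left(-11\right)^{2} = 121$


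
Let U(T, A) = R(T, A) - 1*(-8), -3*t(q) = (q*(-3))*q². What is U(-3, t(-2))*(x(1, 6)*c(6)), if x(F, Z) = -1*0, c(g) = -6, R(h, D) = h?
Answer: 0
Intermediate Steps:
t(q) = q³ (t(q) = -q*(-3)*q²/3 = -(-3*q)*q²/3 = -(-1)*q³ = q³)
U(T, A) = 8 + T (U(T, A) = T - 1*(-8) = T + 8 = 8 + T)
x(F, Z) = 0
U(-3, t(-2))*(x(1, 6)*c(6)) = (8 - 3)*(0*(-6)) = 5*0 = 0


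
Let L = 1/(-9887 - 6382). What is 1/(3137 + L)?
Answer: 16269/51035852 ≈ 0.00031878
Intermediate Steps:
L = -1/16269 (L = 1/(-16269) = -1/16269 ≈ -6.1467e-5)
1/(3137 + L) = 1/(3137 - 1/16269) = 1/(51035852/16269) = 16269/51035852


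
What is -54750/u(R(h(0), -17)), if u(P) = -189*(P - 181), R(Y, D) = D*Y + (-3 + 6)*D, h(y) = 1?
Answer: -18250/15687 ≈ -1.1634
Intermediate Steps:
R(Y, D) = 3*D + D*Y (R(Y, D) = D*Y + 3*D = 3*D + D*Y)
u(P) = 34209 - 189*P (u(P) = -189*(-181 + P) = 34209 - 189*P)
-54750/u(R(h(0), -17)) = -54750/(34209 - (-3213)*(3 + 1)) = -54750/(34209 - (-3213)*4) = -54750/(34209 - 189*(-68)) = -54750/(34209 + 12852) = -54750/47061 = -54750*1/47061 = -18250/15687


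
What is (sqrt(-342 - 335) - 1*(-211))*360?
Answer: 75960 + 360*I*sqrt(677) ≈ 75960.0 + 9366.9*I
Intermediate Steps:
(sqrt(-342 - 335) - 1*(-211))*360 = (sqrt(-677) + 211)*360 = (I*sqrt(677) + 211)*360 = (211 + I*sqrt(677))*360 = 75960 + 360*I*sqrt(677)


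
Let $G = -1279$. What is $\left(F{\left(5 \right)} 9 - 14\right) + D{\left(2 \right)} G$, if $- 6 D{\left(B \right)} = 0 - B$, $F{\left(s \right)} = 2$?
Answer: $- \frac{1267}{3} \approx -422.33$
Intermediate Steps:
$D{\left(B \right)} = \frac{B}{6}$ ($D{\left(B \right)} = - \frac{0 - B}{6} = - \frac{\left(-1\right) B}{6} = \frac{B}{6}$)
$\left(F{\left(5 \right)} 9 - 14\right) + D{\left(2 \right)} G = \left(2 \cdot 9 - 14\right) + \frac{1}{6} \cdot 2 \left(-1279\right) = \left(18 - 14\right) + \frac{1}{3} \left(-1279\right) = 4 - \frac{1279}{3} = - \frac{1267}{3}$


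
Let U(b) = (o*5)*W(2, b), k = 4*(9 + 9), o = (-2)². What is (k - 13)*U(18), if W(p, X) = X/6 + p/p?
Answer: 4720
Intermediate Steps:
o = 4
W(p, X) = 1 + X/6 (W(p, X) = X*(⅙) + 1 = X/6 + 1 = 1 + X/6)
k = 72 (k = 4*18 = 72)
U(b) = 20 + 10*b/3 (U(b) = (4*5)*(1 + b/6) = 20*(1 + b/6) = 20 + 10*b/3)
(k - 13)*U(18) = (72 - 13)*(20 + (10/3)*18) = 59*(20 + 60) = 59*80 = 4720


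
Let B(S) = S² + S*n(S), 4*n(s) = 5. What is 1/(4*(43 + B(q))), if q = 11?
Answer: 1/711 ≈ 0.0014065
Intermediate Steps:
n(s) = 5/4 (n(s) = (¼)*5 = 5/4)
B(S) = S² + 5*S/4 (B(S) = S² + S*(5/4) = S² + 5*S/4)
1/(4*(43 + B(q))) = 1/(4*(43 + (¼)*11*(5 + 4*11))) = 1/(4*(43 + (¼)*11*(5 + 44))) = 1/(4*(43 + (¼)*11*49)) = 1/(4*(43 + 539/4)) = 1/(4*(711/4)) = 1/711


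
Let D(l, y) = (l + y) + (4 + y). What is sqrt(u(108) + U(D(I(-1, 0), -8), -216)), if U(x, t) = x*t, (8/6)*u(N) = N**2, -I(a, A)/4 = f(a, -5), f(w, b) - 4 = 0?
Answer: 6*sqrt(411) ≈ 121.64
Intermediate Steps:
f(w, b) = 4 (f(w, b) = 4 + 0 = 4)
I(a, A) = -16 (I(a, A) = -4*4 = -16)
D(l, y) = 4 + l + 2*y
u(N) = 3*N**2/4
U(x, t) = t*x
sqrt(u(108) + U(D(I(-1, 0), -8), -216)) = sqrt((3/4)*108**2 - 216*(4 - 16 + 2*(-8))) = sqrt((3/4)*11664 - 216*(4 - 16 - 16)) = sqrt(8748 - 216*(-28)) = sqrt(8748 + 6048) = sqrt(14796) = 6*sqrt(411)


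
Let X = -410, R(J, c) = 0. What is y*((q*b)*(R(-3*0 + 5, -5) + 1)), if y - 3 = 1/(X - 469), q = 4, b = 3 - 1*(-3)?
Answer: 21088/293 ≈ 71.973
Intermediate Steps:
b = 6 (b = 3 + 3 = 6)
y = 2636/879 (y = 3 + 1/(-410 - 469) = 3 + 1/(-879) = 3 - 1/879 = 2636/879 ≈ 2.9989)
y*((q*b)*(R(-3*0 + 5, -5) + 1)) = 2636*((4*6)*(0 + 1))/879 = 2636*(24*1)/879 = (2636/879)*24 = 21088/293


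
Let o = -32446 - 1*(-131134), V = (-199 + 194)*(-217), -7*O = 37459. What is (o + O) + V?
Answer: 660952/7 ≈ 94422.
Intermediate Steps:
O = -37459/7 (O = -⅐*37459 = -37459/7 ≈ -5351.3)
V = 1085 (V = -5*(-217) = 1085)
o = 98688 (o = -32446 + 131134 = 98688)
(o + O) + V = (98688 - 37459/7) + 1085 = 653357/7 + 1085 = 660952/7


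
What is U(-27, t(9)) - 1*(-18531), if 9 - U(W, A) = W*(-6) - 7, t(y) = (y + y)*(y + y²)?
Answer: 18385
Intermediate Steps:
t(y) = 2*y*(y + y²) (t(y) = (2*y)*(y + y²) = 2*y*(y + y²))
U(W, A) = 16 + 6*W (U(W, A) = 9 - (W*(-6) - 7) = 9 - (-6*W - 7) = 9 - (-7 - 6*W) = 9 + (7 + 6*W) = 16 + 6*W)
U(-27, t(9)) - 1*(-18531) = (16 + 6*(-27)) - 1*(-18531) = (16 - 162) + 18531 = -146 + 18531 = 18385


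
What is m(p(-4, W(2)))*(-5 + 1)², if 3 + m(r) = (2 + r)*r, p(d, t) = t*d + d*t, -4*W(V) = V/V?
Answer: 80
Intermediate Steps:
W(V) = -¼ (W(V) = -V/(4*V) = -¼*1 = -¼)
p(d, t) = 2*d*t (p(d, t) = d*t + d*t = 2*d*t)
m(r) = -3 + r*(2 + r) (m(r) = -3 + (2 + r)*r = -3 + r*(2 + r))
m(p(-4, W(2)))*(-5 + 1)² = (-3 + (2*(-4)*(-¼))² + 2*(2*(-4)*(-¼)))*(-5 + 1)² = (-3 + 2² + 2*2)*(-4)² = (-3 + 4 + 4)*16 = 5*16 = 80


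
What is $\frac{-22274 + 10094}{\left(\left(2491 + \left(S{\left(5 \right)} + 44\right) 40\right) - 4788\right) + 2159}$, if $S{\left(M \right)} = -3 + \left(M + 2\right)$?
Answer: $- \frac{2030}{297} \approx -6.835$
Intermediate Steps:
$S{\left(M \right)} = -1 + M$ ($S{\left(M \right)} = -3 + \left(2 + M\right) = -1 + M$)
$\frac{-22274 + 10094}{\left(\left(2491 + \left(S{\left(5 \right)} + 44\right) 40\right) - 4788\right) + 2159} = \frac{-22274 + 10094}{\left(\left(2491 + \left(\left(-1 + 5\right) + 44\right) 40\right) - 4788\right) + 2159} = - \frac{12180}{\left(\left(2491 + \left(4 + 44\right) 40\right) - 4788\right) + 2159} = - \frac{12180}{\left(\left(2491 + 48 \cdot 40\right) - 4788\right) + 2159} = - \frac{12180}{\left(\left(2491 + 1920\right) - 4788\right) + 2159} = - \frac{12180}{\left(4411 - 4788\right) + 2159} = - \frac{12180}{-377 + 2159} = - \frac{12180}{1782} = \left(-12180\right) \frac{1}{1782} = - \frac{2030}{297}$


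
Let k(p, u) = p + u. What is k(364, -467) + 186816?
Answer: 186713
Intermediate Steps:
k(364, -467) + 186816 = (364 - 467) + 186816 = -103 + 186816 = 186713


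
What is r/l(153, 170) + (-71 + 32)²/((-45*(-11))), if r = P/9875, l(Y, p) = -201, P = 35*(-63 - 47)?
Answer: 537049/174669 ≈ 3.0747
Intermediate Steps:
P = -3850 (P = 35*(-110) = -3850)
r = -154/395 (r = -3850/9875 = -3850*1/9875 = -154/395 ≈ -0.38987)
r/l(153, 170) + (-71 + 32)²/((-45*(-11))) = -154/395/(-201) + (-71 + 32)²/((-45*(-11))) = -154/395*(-1/201) + (-39)²/495 = 154/79395 + 1521*(1/495) = 154/79395 + 169/55 = 537049/174669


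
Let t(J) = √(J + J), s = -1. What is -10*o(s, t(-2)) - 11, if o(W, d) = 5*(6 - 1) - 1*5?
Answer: -211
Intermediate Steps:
t(J) = √2*√J (t(J) = √(2*J) = √2*√J)
o(W, d) = 20 (o(W, d) = 5*5 - 5 = 25 - 5 = 20)
-10*o(s, t(-2)) - 11 = -10*20 - 11 = -200 - 11 = -211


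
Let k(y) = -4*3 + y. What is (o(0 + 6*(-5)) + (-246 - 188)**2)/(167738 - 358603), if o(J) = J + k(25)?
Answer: -188339/190865 ≈ -0.98677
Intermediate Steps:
k(y) = -12 + y
o(J) = 13 + J (o(J) = J + (-12 + 25) = J + 13 = 13 + J)
(o(0 + 6*(-5)) + (-246 - 188)**2)/(167738 - 358603) = ((13 + (0 + 6*(-5))) + (-246 - 188)**2)/(167738 - 358603) = ((13 + (0 - 30)) + (-434)**2)/(-190865) = ((13 - 30) + 188356)*(-1/190865) = (-17 + 188356)*(-1/190865) = 188339*(-1/190865) = -188339/190865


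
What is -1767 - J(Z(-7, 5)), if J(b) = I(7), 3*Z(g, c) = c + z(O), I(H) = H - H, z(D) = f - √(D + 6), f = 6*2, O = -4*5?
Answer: -1767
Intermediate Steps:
O = -20
f = 12
z(D) = 12 - √(6 + D) (z(D) = 12 - √(D + 6) = 12 - √(6 + D))
I(H) = 0
Z(g, c) = 4 + c/3 - I*√14/3 (Z(g, c) = (c + (12 - √(6 - 20)))/3 = (c + (12 - √(-14)))/3 = (c + (12 - I*√14))/3 = (12 + c - I*√14)/3 = 4 + c/3 - I*√14/3)
J(b) = 0
-1767 - J(Z(-7, 5)) = -1767 - 1*0 = -1767 + 0 = -1767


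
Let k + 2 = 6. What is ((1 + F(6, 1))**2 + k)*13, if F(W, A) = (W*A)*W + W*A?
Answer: 24089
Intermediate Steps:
F(W, A) = A*W + A*W**2 (F(W, A) = (A*W)*W + A*W = A*W**2 + A*W = A*W + A*W**2)
k = 4 (k = -2 + 6 = 4)
((1 + F(6, 1))**2 + k)*13 = ((1 + 1*6*(1 + 6))**2 + 4)*13 = ((1 + 1*6*7)**2 + 4)*13 = ((1 + 42)**2 + 4)*13 = (43**2 + 4)*13 = (1849 + 4)*13 = 1853*13 = 24089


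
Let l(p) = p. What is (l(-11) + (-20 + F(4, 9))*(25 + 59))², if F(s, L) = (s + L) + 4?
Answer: 69169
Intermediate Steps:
F(s, L) = 4 + L + s (F(s, L) = (L + s) + 4 = 4 + L + s)
(l(-11) + (-20 + F(4, 9))*(25 + 59))² = (-11 + (-20 + (4 + 9 + 4))*(25 + 59))² = (-11 + (-20 + 17)*84)² = (-11 - 3*84)² = (-11 - 252)² = (-263)² = 69169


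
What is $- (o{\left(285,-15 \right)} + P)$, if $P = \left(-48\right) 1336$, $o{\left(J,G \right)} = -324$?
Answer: $64452$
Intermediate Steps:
$P = -64128$
$- (o{\left(285,-15 \right)} + P) = - (-324 - 64128) = \left(-1\right) \left(-64452\right) = 64452$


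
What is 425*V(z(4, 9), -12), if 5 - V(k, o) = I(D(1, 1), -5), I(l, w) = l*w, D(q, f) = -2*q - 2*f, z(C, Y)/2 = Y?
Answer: -6375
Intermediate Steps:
z(C, Y) = 2*Y
D(q, f) = -2*f - 2*q
V(k, o) = -15 (V(k, o) = 5 - (-2*1 - 2*1)*(-5) = 5 - (-2 - 2)*(-5) = 5 - (-4)*(-5) = 5 - 1*20 = 5 - 20 = -15)
425*V(z(4, 9), -12) = 425*(-15) = -6375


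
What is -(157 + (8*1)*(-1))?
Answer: -149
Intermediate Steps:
-(157 + (8*1)*(-1)) = -(157 + 8*(-1)) = -(157 - 8) = -1*149 = -149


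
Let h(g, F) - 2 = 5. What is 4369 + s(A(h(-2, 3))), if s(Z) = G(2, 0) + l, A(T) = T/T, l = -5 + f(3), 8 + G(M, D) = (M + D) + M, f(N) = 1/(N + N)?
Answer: 26161/6 ≈ 4360.2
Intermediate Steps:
h(g, F) = 7 (h(g, F) = 2 + 5 = 7)
f(N) = 1/(2*N)
G(M, D) = -8 + D + 2*M (G(M, D) = -8 + ((M + D) + M) = -8 + ((D + M) + M) = -8 + (D + 2*M) = -8 + D + 2*M)
l = -29/6 (l = -5 + (1/2)/3 = -5 + (1/2)*(1/3) = -5 + 1/6 = -29/6 ≈ -4.8333)
A(T) = 1
s(Z) = -53/6 (s(Z) = (-8 + 0 + 2*2) - 29/6 = (-8 + 0 + 4) - 29/6 = -4 - 29/6 = -53/6)
4369 + s(A(h(-2, 3))) = 4369 - 53/6 = 26161/6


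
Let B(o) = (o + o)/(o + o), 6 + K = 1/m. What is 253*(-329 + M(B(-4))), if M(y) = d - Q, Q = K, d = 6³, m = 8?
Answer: -216821/8 ≈ -27103.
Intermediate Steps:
d = 216
K = -47/8 (K = -6 + 1/8 = -6 + ⅛ = -47/8 ≈ -5.8750)
Q = -47/8 ≈ -5.8750
B(o) = 1 (B(o) = (2*o)/((2*o)) = (2*o)*(1/(2*o)) = 1)
M(y) = 1775/8 (M(y) = 216 - 1*(-47/8) = 216 + 47/8 = 1775/8)
253*(-329 + M(B(-4))) = 253*(-329 + 1775/8) = 253*(-857/8) = -216821/8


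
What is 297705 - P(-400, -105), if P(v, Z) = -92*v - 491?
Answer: 261396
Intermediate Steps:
P(v, Z) = -491 - 92*v
297705 - P(-400, -105) = 297705 - (-491 - 92*(-400)) = 297705 - (-491 + 36800) = 297705 - 1*36309 = 297705 - 36309 = 261396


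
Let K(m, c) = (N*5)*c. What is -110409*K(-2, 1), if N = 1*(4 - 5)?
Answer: 552045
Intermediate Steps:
N = -1 (N = 1*(-1) = -1)
K(m, c) = -5*c (K(m, c) = (-1*5)*c = -5*c)
-110409*K(-2, 1) = -(-552045) = -110409*(-5) = 552045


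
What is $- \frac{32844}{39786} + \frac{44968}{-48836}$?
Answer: $- \frac{141377768}{80957879} \approx -1.7463$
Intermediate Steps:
$- \frac{32844}{39786} + \frac{44968}{-48836} = \left(-32844\right) \frac{1}{39786} + 44968 \left(- \frac{1}{48836}\right) = - \frac{5474}{6631} - \frac{11242}{12209} = - \frac{141377768}{80957879}$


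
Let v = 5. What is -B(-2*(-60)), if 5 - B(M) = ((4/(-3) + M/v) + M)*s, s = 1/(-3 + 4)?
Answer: 413/3 ≈ 137.67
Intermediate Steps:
s = 1 (s = 1/1 = 1)
B(M) = 19/3 - 6*M/5 (B(M) = 5 - ((4/(-3) + M/5) + M) = 5 - ((4*(-⅓) + M*(⅕)) + M) = 5 - ((-4/3 + M/5) + M) = 5 - (-4/3 + 6*M/5) = 5 + (4/3 - 6*M/5) = 19/3 - 6*M/5)
-B(-2*(-60)) = -(19/3 - (-12)*(-60)/5) = -(19/3 - 6/5*120) = -(19/3 - 144) = -1*(-413/3) = 413/3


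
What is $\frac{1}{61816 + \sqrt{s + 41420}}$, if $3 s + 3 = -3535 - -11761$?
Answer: $\frac{61816}{3821173695} - \frac{\sqrt{44161}}{3821173695} \approx 1.6122 \cdot 10^{-5}$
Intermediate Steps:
$s = 2741$ ($s = -1 + \frac{-3535 - -11761}{3} = -1 + \frac{-3535 + 11761}{3} = -1 + \frac{1}{3} \cdot 8226 = -1 + 2742 = 2741$)
$\frac{1}{61816 + \sqrt{s + 41420}} = \frac{1}{61816 + \sqrt{2741 + 41420}} = \frac{1}{61816 + \sqrt{44161}}$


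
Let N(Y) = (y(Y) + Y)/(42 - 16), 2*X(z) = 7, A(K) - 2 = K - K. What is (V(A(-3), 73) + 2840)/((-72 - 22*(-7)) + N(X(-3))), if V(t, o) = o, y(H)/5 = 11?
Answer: 11652/337 ≈ 34.576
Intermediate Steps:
y(H) = 55 (y(H) = 5*11 = 55)
A(K) = 2 (A(K) = 2 + (K - K) = 2 + 0 = 2)
X(z) = 7/2 (X(z) = (1/2)*7 = 7/2)
N(Y) = 55/26 + Y/26 (N(Y) = (55 + Y)/(42 - 16) = (55 + Y)/26 = (55 + Y)*(1/26) = 55/26 + Y/26)
(V(A(-3), 73) + 2840)/((-72 - 22*(-7)) + N(X(-3))) = (73 + 2840)/((-72 - 22*(-7)) + (55/26 + (1/26)*(7/2))) = 2913/((-72 + 154) + (55/26 + 7/52)) = 2913/(82 + 9/4) = 2913/(337/4) = 2913*(4/337) = 11652/337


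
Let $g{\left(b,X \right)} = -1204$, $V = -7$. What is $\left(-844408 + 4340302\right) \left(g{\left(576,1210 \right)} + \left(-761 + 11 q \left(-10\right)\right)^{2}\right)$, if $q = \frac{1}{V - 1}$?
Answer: $\frac{15582697548579}{8} \approx 1.9478 \cdot 10^{12}$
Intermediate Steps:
$q = - \frac{1}{8}$ ($q = \frac{1}{-7 - 1} = \frac{1}{-8} = - \frac{1}{8} \approx -0.125$)
$\left(-844408 + 4340302\right) \left(g{\left(576,1210 \right)} + \left(-761 + 11 q \left(-10\right)\right)^{2}\right) = \left(-844408 + 4340302\right) \left(-1204 + \left(-761 + 11 \left(- \frac{1}{8}\right) \left(-10\right)\right)^{2}\right) = 3495894 \left(-1204 + \left(-761 - - \frac{55}{4}\right)^{2}\right) = 3495894 \left(-1204 + \left(-761 + \frac{55}{4}\right)^{2}\right) = 3495894 \left(-1204 + \left(- \frac{2989}{4}\right)^{2}\right) = 3495894 \left(-1204 + \frac{8934121}{16}\right) = 3495894 \cdot \frac{8914857}{16} = \frac{15582697548579}{8}$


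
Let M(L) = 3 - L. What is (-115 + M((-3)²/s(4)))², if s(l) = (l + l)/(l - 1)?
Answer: 851929/64 ≈ 13311.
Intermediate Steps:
s(l) = 2*l/(-1 + l) (s(l) = (2*l)/(-1 + l) = 2*l/(-1 + l))
(-115 + M((-3)²/s(4)))² = (-115 + (3 - (-3)²/(2*4/(-1 + 4))))² = (-115 + (3 - 9/(2*4/3)))² = (-115 + (3 - 9/(2*4*(⅓))))² = (-115 + (3 - 9/8/3))² = (-115 + (3 - 9*3/8))² = (-115 + (3 - 1*27/8))² = (-115 + (3 - 27/8))² = (-115 - 3/8)² = (-923/8)² = 851929/64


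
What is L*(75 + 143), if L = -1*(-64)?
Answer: 13952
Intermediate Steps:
L = 64
L*(75 + 143) = 64*(75 + 143) = 64*218 = 13952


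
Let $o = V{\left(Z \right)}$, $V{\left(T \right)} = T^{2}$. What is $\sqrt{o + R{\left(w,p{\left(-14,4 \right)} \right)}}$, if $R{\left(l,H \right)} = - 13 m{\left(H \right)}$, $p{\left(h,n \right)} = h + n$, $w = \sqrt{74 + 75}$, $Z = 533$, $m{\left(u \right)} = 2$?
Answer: $\sqrt{284063} \approx 532.98$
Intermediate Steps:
$w = \sqrt{149} \approx 12.207$
$R{\left(l,H \right)} = -26$ ($R{\left(l,H \right)} = \left(-13\right) 2 = -26$)
$o = 284089$ ($o = 533^{2} = 284089$)
$\sqrt{o + R{\left(w,p{\left(-14,4 \right)} \right)}} = \sqrt{284089 - 26} = \sqrt{284063}$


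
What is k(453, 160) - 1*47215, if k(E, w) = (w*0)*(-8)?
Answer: -47215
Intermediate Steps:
k(E, w) = 0 (k(E, w) = 0*(-8) = 0)
k(453, 160) - 1*47215 = 0 - 1*47215 = 0 - 47215 = -47215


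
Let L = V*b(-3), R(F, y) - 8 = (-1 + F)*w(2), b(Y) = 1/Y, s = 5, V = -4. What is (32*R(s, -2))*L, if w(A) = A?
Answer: 2048/3 ≈ 682.67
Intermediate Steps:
R(F, y) = 6 + 2*F (R(F, y) = 8 + (-1 + F)*2 = 8 + (-2 + 2*F) = 6 + 2*F)
L = 4/3 (L = -4/(-3) = -4*(-⅓) = 4/3 ≈ 1.3333)
(32*R(s, -2))*L = (32*(6 + 2*5))*(4/3) = (32*(6 + 10))*(4/3) = (32*16)*(4/3) = 512*(4/3) = 2048/3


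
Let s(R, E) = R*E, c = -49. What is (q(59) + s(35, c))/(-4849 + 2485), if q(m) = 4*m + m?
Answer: 355/591 ≈ 0.60068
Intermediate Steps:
q(m) = 5*m
s(R, E) = E*R
(q(59) + s(35, c))/(-4849 + 2485) = (5*59 - 49*35)/(-4849 + 2485) = (295 - 1715)/(-2364) = -1420*(-1/2364) = 355/591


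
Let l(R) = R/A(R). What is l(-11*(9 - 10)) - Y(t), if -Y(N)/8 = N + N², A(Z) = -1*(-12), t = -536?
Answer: 27528971/12 ≈ 2.2941e+6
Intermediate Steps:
A(Z) = 12
Y(N) = -8*N - 8*N² (Y(N) = -8*(N + N²) = -8*N - 8*N²)
l(R) = R/12
l(-11*(9 - 10)) - Y(t) = (-11*(9 - 10))/12 - (-8)*(-536)*(1 - 536) = (-11*(-1))/12 - (-8)*(-536)*(-535) = (1/12)*11 - 1*(-2294080) = 11/12 + 2294080 = 27528971/12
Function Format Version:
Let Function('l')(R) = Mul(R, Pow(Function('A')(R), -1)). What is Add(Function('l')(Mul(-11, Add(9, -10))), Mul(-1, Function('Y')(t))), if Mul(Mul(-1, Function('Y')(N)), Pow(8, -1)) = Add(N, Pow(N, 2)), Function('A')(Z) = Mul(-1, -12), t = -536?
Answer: Rational(27528971, 12) ≈ 2.2941e+6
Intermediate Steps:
Function('A')(Z) = 12
Function('Y')(N) = Add(Mul(-8, N), Mul(-8, Pow(N, 2))) (Function('Y')(N) = Mul(-8, Add(N, Pow(N, 2))) = Add(Mul(-8, N), Mul(-8, Pow(N, 2))))
Function('l')(R) = Mul(Rational(1, 12), R) (Function('l')(R) = Mul(R, Pow(12, -1)) = Mul(R, Rational(1, 12)) = Mul(Rational(1, 12), R))
Add(Function('l')(Mul(-11, Add(9, -10))), Mul(-1, Function('Y')(t))) = Add(Mul(Rational(1, 12), Mul(-11, Add(9, -10))), Mul(-1, Mul(-8, -536, Add(1, -536)))) = Add(Mul(Rational(1, 12), Mul(-11, -1)), Mul(-1, Mul(-8, -536, -535))) = Add(Mul(Rational(1, 12), 11), Mul(-1, -2294080)) = Add(Rational(11, 12), 2294080) = Rational(27528971, 12)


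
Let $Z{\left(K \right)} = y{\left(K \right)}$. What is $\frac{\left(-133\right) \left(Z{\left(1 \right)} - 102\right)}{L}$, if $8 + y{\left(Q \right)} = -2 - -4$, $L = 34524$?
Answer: $\frac{57}{137} \approx 0.41606$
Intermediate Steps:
$y{\left(Q \right)} = -6$ ($y{\left(Q \right)} = -8 - -2 = -8 + \left(-2 + 4\right) = -8 + 2 = -6$)
$Z{\left(K \right)} = -6$
$\frac{\left(-133\right) \left(Z{\left(1 \right)} - 102\right)}{L} = \frac{\left(-133\right) \left(-6 - 102\right)}{34524} = \left(-133\right) \left(-108\right) \frac{1}{34524} = 14364 \cdot \frac{1}{34524} = \frac{57}{137}$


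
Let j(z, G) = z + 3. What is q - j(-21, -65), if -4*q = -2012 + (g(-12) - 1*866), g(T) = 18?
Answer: 733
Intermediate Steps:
j(z, G) = 3 + z
q = 715 (q = -(-2012 + (18 - 1*866))/4 = -(-2012 + (18 - 866))/4 = -(-2012 - 848)/4 = -¼*(-2860) = 715)
q - j(-21, -65) = 715 - (3 - 21) = 715 - 1*(-18) = 715 + 18 = 733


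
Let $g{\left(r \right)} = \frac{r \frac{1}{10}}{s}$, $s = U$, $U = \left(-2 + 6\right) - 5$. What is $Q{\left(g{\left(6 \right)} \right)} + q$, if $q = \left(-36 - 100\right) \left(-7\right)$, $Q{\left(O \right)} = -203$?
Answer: $749$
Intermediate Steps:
$U = -1$ ($U = 4 - 5 = -1$)
$s = -1$
$g{\left(r \right)} = - \frac{r}{10}$ ($g{\left(r \right)} = \frac{r \frac{1}{10}}{-1} = r \frac{1}{10} \left(-1\right) = \frac{r}{10} \left(-1\right) = - \frac{r}{10}$)
$q = 952$ ($q = \left(-136\right) \left(-7\right) = 952$)
$Q{\left(g{\left(6 \right)} \right)} + q = -203 + 952 = 749$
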